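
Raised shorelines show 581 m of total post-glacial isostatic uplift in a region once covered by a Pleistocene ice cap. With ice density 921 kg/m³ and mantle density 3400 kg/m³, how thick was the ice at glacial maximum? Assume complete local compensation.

u = t ρ_ice/ρ_m → t = u ρ_m/ρ_ice = 581 m × 3400/921 = 2140 m.

2140 m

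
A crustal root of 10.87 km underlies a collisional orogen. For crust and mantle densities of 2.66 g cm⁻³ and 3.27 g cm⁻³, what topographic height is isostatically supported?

2.49 km

By Archimedes' principle applied to the lithosphere: ρ_c h = (ρ_m − ρ_c) r.
h = r (ρ_m − ρ_c) / ρ_c = 10.87 km × (3.27 − 2.66) / 2.66 = 2.49 km.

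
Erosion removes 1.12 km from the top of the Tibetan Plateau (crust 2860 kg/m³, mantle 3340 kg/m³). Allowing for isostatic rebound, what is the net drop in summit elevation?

Rebound u = e ρ_c/ρ_m = 1.12 km × 2860/3340 = 0.959 km.
Net surface drop = e − u = 1.12 km − 0.959 km = e (ρ_m − ρ_c)/ρ_m = 0.161 km.

0.161 km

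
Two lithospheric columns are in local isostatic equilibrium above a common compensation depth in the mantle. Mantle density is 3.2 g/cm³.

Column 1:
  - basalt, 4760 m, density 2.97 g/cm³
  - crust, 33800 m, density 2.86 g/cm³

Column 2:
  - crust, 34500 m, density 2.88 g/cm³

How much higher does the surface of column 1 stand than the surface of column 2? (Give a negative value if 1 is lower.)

For any compensation level in the mantle, the mantle terms cancel and isostasy reduces to e = (Σt_1 − Σt_2) − (Σ(ρt)_1 − Σ(ρt)_2) / ρ_m.
Σt_1 = 38560 m; Σt_2 = 34500 m; Σ(ρt)_1 = 110805.2; Σ(ρt)_2 = 99360 (in m·g/cm³).
e = (38560 − 34500) − (110805.2 − 99360) / 3.2 = 483 m.

483 m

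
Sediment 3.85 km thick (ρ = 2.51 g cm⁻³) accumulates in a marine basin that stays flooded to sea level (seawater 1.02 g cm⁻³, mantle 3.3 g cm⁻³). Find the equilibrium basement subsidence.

2.52 km

Submarine loading: the sediment displaces seawater, and the subsidence is in turn flooded, so s (ρ_m − ρ_w) = t (ρ_sed − ρ_w).
s = 3.85 km × (2.51 − 1.02) / (3.3 − 1.02) = 2.52 km.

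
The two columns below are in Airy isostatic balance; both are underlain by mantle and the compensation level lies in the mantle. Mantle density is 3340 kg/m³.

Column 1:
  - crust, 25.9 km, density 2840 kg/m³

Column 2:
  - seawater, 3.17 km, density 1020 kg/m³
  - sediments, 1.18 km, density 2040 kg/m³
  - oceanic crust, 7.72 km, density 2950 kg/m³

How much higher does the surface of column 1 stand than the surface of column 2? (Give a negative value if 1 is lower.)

For any compensation level in the mantle, the mantle terms cancel and isostasy reduces to e = (Σt_1 − Σt_2) − (Σ(ρt)_1 − Σ(ρt)_2) / ρ_m.
Σt_1 = 25.9 km; Σt_2 = 12.07 km; Σ(ρt)_1 = 73556; Σ(ρt)_2 = 28414.6 (in km·kg/m³).
e = (25.9 − 12.07) − (73556 − 28414.6) / 3340 = 0.315 km.

0.315 km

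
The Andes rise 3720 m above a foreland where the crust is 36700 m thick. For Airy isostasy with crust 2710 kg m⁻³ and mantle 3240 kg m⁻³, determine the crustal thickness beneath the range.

59400 m

Root depth r = h ρ_c / (ρ_m − ρ_c) = 3720 m × 2710 / 530 = 19020 m.
Total thickness = T + h + r = 36700 m + 3720 m + 19020 m = 59400 m.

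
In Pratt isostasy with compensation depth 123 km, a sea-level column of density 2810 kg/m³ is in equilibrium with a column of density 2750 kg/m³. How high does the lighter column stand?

2.68 km

ρ_ref D = ρ (D + h) → h = D (ρ_ref − ρ)/ρ.
h = 123 km × (2810 − 2750)/2750 = 2.68 km.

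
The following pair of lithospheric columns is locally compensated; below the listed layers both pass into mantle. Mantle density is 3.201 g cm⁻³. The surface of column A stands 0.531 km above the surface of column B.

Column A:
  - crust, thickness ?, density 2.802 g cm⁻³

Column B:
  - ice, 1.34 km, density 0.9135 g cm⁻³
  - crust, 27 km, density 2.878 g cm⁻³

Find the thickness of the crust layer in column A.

33.8 km

Take the compensation level at the base of the deeper column (depth z_c below the surface of column A) and equate Σ ρ_i t_i down to z_c; mantle fills any gap and the z_c terms cancel.
Column A: x×2.802 + (z_c − 0 − x)×3.201
Column B: 0.531×0 + 1.34×0.9135 + 27×2.878 + (z_c − 0.531 − 28.34)×3.201
The z_c×3.201 term appears on both sides and cancels. Collect the known terms of each column as K = Σ(ρt)_known − 3.201 × (depth of known layers): K_A = 0 − 3.201×0 = 0; K_B = 78.93009 − 3.201×(0.531 + 28.34) = −13.485981.
Balance: K_A − x×(3.201 − 2.802) = K_B, so x = (K_A − K_B)/(3.201 − 2.802) = 13.486/0.399 = 33.8 km.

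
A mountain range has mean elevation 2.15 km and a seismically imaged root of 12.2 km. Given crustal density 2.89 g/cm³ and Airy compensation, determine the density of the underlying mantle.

3.4 g/cm³

Airy balance: ρ_c h = (ρ_m − ρ_c) r → ρ_m = ρ_c (1 + h/r).
ρ_m = 2.89 × (1 + 2.15 km/12.2 km) = 3.4 g/cm³.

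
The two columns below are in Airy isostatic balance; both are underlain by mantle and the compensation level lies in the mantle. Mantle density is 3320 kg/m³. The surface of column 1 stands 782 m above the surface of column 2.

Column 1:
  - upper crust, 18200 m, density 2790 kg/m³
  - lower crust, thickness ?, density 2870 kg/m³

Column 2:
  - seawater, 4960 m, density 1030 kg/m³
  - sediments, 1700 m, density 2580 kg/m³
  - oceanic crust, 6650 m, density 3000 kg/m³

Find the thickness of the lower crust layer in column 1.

Take the compensation level at the base of the deeper column (depth z_c below the surface of column 1) and equate Σ ρ_i t_i down to z_c; mantle fills any gap and the z_c terms cancel.
Column 1: 18200×2790 + x×2870 + (z_c − 18200 − x)×3320
Column 2: 782×0 + 4960×1030 + 1700×2580 + 6650×3000 + (z_c − 782 − 13310)×3320
The z_c×3320 term appears on both sides and cancels. Collect the known terms of each column as K = Σ(ρt)_known − 3320 × (depth of known layers): K_1 = 50778000 − 3320×18200 = −9646000; K_2 = 29444800 − 3320×(782 + 13310) = −17340640.
Balance: K_1 − x×(3320 − 2870) = K_2, so x = (K_1 − K_2)/(3320 − 2870) = 7694640/450 = 17100 m.

17100 m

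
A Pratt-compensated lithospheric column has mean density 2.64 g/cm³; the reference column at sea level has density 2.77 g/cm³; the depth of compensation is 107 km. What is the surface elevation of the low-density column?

5.27 km

ρ_ref D = ρ (D + h) → h = D (ρ_ref − ρ)/ρ.
h = 107 km × (2.77 − 2.64)/2.64 = 5.27 km.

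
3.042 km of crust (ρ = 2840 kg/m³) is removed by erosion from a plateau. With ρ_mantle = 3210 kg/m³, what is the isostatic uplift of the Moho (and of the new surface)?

Unloading: uplift u = e ρ_c/ρ_m = 3.042 km × 2840/3210 = 2.69 km.

2.69 km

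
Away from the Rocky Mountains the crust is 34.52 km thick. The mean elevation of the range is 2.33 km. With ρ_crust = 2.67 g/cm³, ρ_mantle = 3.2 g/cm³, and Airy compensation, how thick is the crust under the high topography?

48.6 km

Root depth r = h ρ_c / (ρ_m − ρ_c) = 2.33 km × 2.67 / 0.53 = 11.74 km.
Total thickness = T + h + r = 34.52 km + 2.33 km + 11.74 km = 48.6 km.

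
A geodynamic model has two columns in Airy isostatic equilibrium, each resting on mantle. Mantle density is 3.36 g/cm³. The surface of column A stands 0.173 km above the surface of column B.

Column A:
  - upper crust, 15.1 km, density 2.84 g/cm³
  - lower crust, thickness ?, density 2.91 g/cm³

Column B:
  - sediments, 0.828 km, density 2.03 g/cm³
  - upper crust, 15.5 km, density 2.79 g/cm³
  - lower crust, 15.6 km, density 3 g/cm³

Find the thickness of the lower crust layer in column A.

18.4 km

Take the compensation level at the base of the deeper column (depth z_c below the surface of column A) and equate Σ ρ_i t_i down to z_c; mantle fills any gap and the z_c terms cancel.
Column A: 15.1×2.84 + x×2.91 + (z_c − 15.1 − x)×3.36
Column B: 0.173×0 + 0.828×2.03 + 15.5×2.79 + 15.6×3 + (z_c − 0.173 − 31.928)×3.36
The z_c×3.36 term appears on both sides and cancels. Collect the known terms of each column as K = Σ(ρt)_known − 3.36 × (depth of known layers): K_A = 42.884 − 3.36×15.1 = −7.852; K_B = 91.72584 − 3.36×(0.173 + 31.928) = −16.13352.
Balance: K_A − x×(3.36 − 2.91) = K_B, so x = (K_A − K_B)/(3.36 − 2.91) = 8.28152/0.45 = 18.4 km.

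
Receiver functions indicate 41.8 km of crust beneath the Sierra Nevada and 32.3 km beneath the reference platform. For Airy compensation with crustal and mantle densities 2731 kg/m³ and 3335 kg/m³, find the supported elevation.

1.72 km

Excess crust Δ = 41.8 km − 32.3 km = 9.5 km, split between elevation h and root r with h + r = Δ.
Airy balance ρ_c h = (ρ_m − ρ_c) r gives r = h ρ_c/(ρ_m − ρ_c), so h (1 + ρ_c/(ρ_m − ρ_c)) = Δ, i.e. h = Δ (ρ_m − ρ_c)/ρ_m.
h = 9.5 km × 604/3335 = 1.72 km.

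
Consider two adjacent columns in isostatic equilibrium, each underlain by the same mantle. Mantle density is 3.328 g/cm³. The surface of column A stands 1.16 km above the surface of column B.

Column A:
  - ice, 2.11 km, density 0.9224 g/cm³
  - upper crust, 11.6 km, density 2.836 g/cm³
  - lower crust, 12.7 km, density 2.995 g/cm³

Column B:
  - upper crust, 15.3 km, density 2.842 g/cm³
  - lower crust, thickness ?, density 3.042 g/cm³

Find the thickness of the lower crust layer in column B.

13 km

Take the compensation level at the base of the deeper column (depth z_c below the surface of column A) and equate Σ ρ_i t_i down to z_c; mantle fills any gap and the z_c terms cancel.
Column A: 2.11×0.9224 + 11.6×2.836 + 12.7×2.995 + (z_c − 26.41)×3.328
Column B: 1.16×0 + 15.3×2.842 + x×3.042 + (z_c − 1.16 − 15.3 − x)×3.328
The z_c×3.328 term appears on both sides and cancels. Collect the known terms of each column as K = Σ(ρt)_known − 3.328 × (depth of known layers): K_A = 72.880364 − 3.328×26.41 = −15.012116; K_B = 43.4826 − 3.328×(1.16 + 15.3) = −11.29628.
Balance: K_A = K_B − x×(3.328 − 3.042), so x = (K_B − K_A)/(3.328 − 3.042) = 3.71584/0.286 = 13 km.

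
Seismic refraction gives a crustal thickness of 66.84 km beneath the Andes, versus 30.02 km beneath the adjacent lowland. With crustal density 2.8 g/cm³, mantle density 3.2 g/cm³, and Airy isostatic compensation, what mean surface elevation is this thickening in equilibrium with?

4.6 km

Excess crust Δ = 66.84 km − 30.02 km = 36.82 km, split between elevation h and root r with h + r = Δ.
Airy balance ρ_c h = (ρ_m − ρ_c) r gives r = h ρ_c/(ρ_m − ρ_c), so h (1 + ρ_c/(ρ_m − ρ_c)) = Δ, i.e. h = Δ (ρ_m − ρ_c)/ρ_m.
h = 36.82 km × 0.4/3.2 = 4.6 km.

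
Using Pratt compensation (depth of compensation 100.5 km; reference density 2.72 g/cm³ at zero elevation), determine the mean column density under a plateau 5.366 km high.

Pratt balance: ρ_ref D = ρ (D + h).
ρ = ρ_ref D/(D + h) = 2.72 × 100.5 km/(100.5 km + 5.366 km) = 2.58 g/cm³.

2.58 g/cm³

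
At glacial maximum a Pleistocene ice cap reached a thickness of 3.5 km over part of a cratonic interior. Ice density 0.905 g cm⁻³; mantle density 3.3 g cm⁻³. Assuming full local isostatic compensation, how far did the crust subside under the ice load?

By Archimedes' principle applied to the lithosphere: the ice load ρ_ice t is balanced by mantle displaced below, ρ_m s.
s = t ρ_ice / ρ_m = 3.5 km × 0.905/3.3 = 0.96 km.

0.96 km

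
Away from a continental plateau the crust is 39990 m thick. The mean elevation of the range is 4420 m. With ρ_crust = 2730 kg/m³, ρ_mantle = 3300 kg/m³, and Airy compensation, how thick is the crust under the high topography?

65600 m

Root depth r = h ρ_c / (ρ_m − ρ_c) = 4420 m × 2730 / 570 = 21170 m.
Total thickness = T + h + r = 39990 m + 4420 m + 21170 m = 65600 m.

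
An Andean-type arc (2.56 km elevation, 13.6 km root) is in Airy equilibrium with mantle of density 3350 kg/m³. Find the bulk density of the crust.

ρ_c h = (ρ_m − ρ_c) r → ρ_c (h + r) = ρ_m r → ρ_c = ρ_m r / (h + r).
ρ_c = 3350 × 13.6 km / (2.56 km + 13.6 km) = 2820 kg/m³.

2820 kg/m³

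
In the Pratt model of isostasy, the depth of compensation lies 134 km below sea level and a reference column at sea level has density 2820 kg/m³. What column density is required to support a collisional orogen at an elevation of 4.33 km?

Pratt balance: ρ_ref D = ρ (D + h).
ρ = ρ_ref D/(D + h) = 2820 × 134 km/(134 km + 4.33 km) = 2730 kg/m³.

2730 kg/m³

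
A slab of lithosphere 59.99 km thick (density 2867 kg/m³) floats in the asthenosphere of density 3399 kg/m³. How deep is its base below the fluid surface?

50.6 km

Draft d = t ρ_obj/ρ_fluid = 59.99 km × 2867/3399 = 50.6 km.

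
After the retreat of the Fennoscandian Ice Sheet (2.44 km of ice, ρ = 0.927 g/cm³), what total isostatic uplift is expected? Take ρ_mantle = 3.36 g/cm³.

Removing the load lets mantle flow back in; uplift u satisfies ρ_ice t = ρ_m u.
u = t ρ_ice/ρ_m = 2.44 km × 0.927/3.36 = 0.673 km.

0.673 km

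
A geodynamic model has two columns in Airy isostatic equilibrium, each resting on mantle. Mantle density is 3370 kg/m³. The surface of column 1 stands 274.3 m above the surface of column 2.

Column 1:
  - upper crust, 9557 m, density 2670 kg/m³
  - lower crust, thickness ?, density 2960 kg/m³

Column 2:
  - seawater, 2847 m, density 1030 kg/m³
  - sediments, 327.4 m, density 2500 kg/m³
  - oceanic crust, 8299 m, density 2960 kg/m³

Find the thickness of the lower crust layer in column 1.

Take the compensation level at the base of the deeper column (depth z_c below the surface of column 1) and equate Σ ρ_i t_i down to z_c; mantle fills any gap and the z_c terms cancel.
Column 1: 9557×2670 + x×2960 + (z_c − 9557 − x)×3370
Column 2: 274.3×0 + 2847×1030 + 327.4×2500 + 8299×2960 + (z_c − 274.3 − 11473.4)×3370
The z_c×3370 term appears on both sides and cancels. Collect the known terms of each column as K = Σ(ρt)_known − 3370 × (depth of known layers): K_1 = 25517190 − 3370×9557 = −6689900; K_2 = 28315950 − 3370×(274.3 + 11473.4) = −11273799.
Balance: K_1 − x×(3370 − 2960) = K_2, so x = (K_1 − K_2)/(3370 − 2960) = 4583900/410 = 11200 m.

11200 m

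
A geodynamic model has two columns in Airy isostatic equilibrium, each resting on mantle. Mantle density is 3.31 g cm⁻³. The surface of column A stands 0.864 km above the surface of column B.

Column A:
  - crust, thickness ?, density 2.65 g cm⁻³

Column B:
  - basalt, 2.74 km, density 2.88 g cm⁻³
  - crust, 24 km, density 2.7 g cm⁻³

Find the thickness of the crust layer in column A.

28.3 km

Take the compensation level at the base of the deeper column (depth z_c below the surface of column A) and equate Σ ρ_i t_i down to z_c; mantle fills any gap and the z_c terms cancel.
Column A: x×2.65 + (z_c − 0 − x)×3.31
Column B: 0.864×0 + 2.74×2.88 + 24×2.7 + (z_c − 0.864 − 26.74)×3.31
The z_c×3.31 term appears on both sides and cancels. Collect the known terms of each column as K = Σ(ρt)_known − 3.31 × (depth of known layers): K_A = 0 − 3.31×0 = 0; K_B = 72.6912 − 3.31×(0.864 + 26.74) = −18.67804.
Balance: K_A − x×(3.31 − 2.65) = K_B, so x = (K_A − K_B)/(3.31 − 2.65) = 18.678/0.66 = 28.3 km.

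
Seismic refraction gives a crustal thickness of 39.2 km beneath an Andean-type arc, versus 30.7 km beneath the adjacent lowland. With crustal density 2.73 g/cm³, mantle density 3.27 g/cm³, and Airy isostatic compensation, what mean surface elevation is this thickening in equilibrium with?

Excess crust Δ = 39.2 km − 30.7 km = 8.5 km, split between elevation h and root r with h + r = Δ.
Airy balance ρ_c h = (ρ_m − ρ_c) r gives r = h ρ_c/(ρ_m − ρ_c), so h (1 + ρ_c/(ρ_m − ρ_c)) = Δ, i.e. h = Δ (ρ_m − ρ_c)/ρ_m.
h = 8.5 km × 0.54/3.27 = 1.4 km.

1.4 km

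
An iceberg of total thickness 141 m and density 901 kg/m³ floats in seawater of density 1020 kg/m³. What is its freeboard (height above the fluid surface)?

Floating equilibrium: submerged depth d = t ρ_obj/ρ_fluid = 141 m × 901/1020 = 124.5 m.
Freeboard = t − d = 141 m − 124.5 m = 16.5 m.

16.5 m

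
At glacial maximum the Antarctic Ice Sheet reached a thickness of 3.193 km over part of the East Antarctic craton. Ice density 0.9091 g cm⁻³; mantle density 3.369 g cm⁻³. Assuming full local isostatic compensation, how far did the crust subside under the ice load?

0.862 km

By Archimedes' principle applied to the lithosphere: the ice load ρ_ice t is balanced by mantle displaced below, ρ_m s.
s = t ρ_ice / ρ_m = 3.193 km × 0.9091/3.369 = 0.862 km.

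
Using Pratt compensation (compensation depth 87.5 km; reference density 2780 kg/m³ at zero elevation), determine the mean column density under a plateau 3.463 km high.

2670 kg/m³

Pratt balance: ρ_ref D = ρ (D + h).
ρ = ρ_ref D/(D + h) = 2780 × 87.5 km/(87.5 km + 3.463 km) = 2670 kg/m³.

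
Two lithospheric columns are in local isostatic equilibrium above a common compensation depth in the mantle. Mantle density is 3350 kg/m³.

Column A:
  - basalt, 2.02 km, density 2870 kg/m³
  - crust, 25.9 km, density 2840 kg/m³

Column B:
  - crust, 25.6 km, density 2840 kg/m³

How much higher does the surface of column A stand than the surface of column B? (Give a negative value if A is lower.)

For any compensation level in the mantle, the mantle terms cancel and isostasy reduces to e = (Σt_A − Σt_B) − (Σ(ρt)_A − Σ(ρt)_B) / ρ_m.
Σt_A = 27.92 km; Σt_B = 25.6 km; Σ(ρt)_A = 79353.4; Σ(ρt)_B = 72704 (in km·kg/m³).
e = (27.92 − 25.6) − (79353.4 − 72704) / 3350 = 0.335 km.

0.335 km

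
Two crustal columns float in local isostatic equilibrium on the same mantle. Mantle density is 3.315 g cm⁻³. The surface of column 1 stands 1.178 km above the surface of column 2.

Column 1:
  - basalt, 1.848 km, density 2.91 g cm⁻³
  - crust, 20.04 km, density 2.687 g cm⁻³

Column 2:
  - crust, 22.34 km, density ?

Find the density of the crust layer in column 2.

Take the compensation level at the base of the deeper column (depth z_c below the surface of column 1) and equate Σ ρ_i t_i down to z_c; mantle fills any gap and the z_c terms cancel.
Column 1: 1.848×2.91 + 20.04×2.687 + (z_c − 21.888)×3.315
Column 2: 1.178×0 + 22.34×ρ + (z_c − 1.178 − 22.34)×3.315
The z_c×3.315 term appears on both sides and cancels. Collect the known terms of each column as K = Σ(ρt)_known − 3.315 × (depth of known layers): K_1 = 59.22516 − 3.315×21.888 = −13.33356; K_2 = 0 − 3.315×(1.178 + 22.34) = −77.96217.
Balance: K_1 = K_2 + 22.34×ρ, so ρ = (K_1 − K_2)/22.34 = 64.6286/22.34 = 2.89 g cm⁻³.

2.89 g cm⁻³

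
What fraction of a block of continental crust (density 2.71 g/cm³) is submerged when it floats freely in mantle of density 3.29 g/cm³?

Submerged fraction = ρ_obj/ρ_fluid = 2.71/3.29 = 82.4%.

82.4%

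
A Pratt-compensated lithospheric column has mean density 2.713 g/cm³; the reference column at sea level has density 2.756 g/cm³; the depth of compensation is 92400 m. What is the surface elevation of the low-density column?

ρ_ref D = ρ (D + h) → h = D (ρ_ref − ρ)/ρ.
h = 92400 m × (2.756 − 2.713)/2.713 = 1460 m.

1460 m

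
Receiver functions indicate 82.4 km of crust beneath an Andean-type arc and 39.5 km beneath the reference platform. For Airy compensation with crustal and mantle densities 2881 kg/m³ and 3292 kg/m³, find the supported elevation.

5.36 km

Excess crust Δ = 82.4 km − 39.5 km = 42.9 km, split between elevation h and root r with h + r = Δ.
Airy balance ρ_c h = (ρ_m − ρ_c) r gives r = h ρ_c/(ρ_m − ρ_c), so h (1 + ρ_c/(ρ_m − ρ_c)) = Δ, i.e. h = Δ (ρ_m − ρ_c)/ρ_m.
h = 42.9 km × 411/3292 = 5.36 km.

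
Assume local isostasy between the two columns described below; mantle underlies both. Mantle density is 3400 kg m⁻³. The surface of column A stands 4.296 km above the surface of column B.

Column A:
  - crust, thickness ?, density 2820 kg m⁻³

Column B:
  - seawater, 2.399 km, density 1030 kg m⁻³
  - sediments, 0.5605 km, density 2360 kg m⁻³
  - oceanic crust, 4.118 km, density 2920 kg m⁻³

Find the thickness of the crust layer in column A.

Take the compensation level at the base of the deeper column (depth z_c below the surface of column A) and equate Σ ρ_i t_i down to z_c; mantle fills any gap and the z_c terms cancel.
Column A: x×2820 + (z_c − 0 − x)×3400
Column B: 4.296×0 + 2.399×1030 + 0.5605×2360 + 4.118×2920 + (z_c − 4.296 − 7.0775)×3400
The z_c×3400 term appears on both sides and cancels. Collect the known terms of each column as K = Σ(ρt)_known − 3400 × (depth of known layers): K_A = 0 − 3400×0 = 0; K_B = 15818.31 − 3400×(4.296 + 7.0775) = −22851.59.
Balance: K_A − x×(3400 − 2820) = K_B, so x = (K_A − K_B)/(3400 − 2820) = 22851.6/580 = 39.4 km.

39.4 km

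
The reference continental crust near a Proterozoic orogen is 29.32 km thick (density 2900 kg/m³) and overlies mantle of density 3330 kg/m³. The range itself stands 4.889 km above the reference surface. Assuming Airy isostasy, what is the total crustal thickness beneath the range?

Root depth r = h ρ_c / (ρ_m − ρ_c) = 4.889 km × 2900 / 430 = 32.97 km.
Total thickness = T + h + r = 29.32 km + 4.889 km + 32.97 km = 67.2 km.

67.2 km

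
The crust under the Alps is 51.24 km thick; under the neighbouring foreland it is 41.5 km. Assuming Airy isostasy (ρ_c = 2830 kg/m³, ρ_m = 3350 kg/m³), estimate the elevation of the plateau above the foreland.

1.51 km

Excess crust Δ = 51.24 km − 41.5 km = 9.74 km, split between elevation h and root r with h + r = Δ.
Airy balance ρ_c h = (ρ_m − ρ_c) r gives r = h ρ_c/(ρ_m − ρ_c), so h (1 + ρ_c/(ρ_m − ρ_c)) = Δ, i.e. h = Δ (ρ_m − ρ_c)/ρ_m.
h = 9.74 km × 520/3350 = 1.51 km.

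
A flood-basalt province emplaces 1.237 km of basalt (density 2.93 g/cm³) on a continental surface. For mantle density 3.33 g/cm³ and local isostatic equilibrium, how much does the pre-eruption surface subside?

Subaerial loading: s = t ρ_load / ρ_m.
s = 1.237 km × 2.93/3.33 = 1.09 km.

1.09 km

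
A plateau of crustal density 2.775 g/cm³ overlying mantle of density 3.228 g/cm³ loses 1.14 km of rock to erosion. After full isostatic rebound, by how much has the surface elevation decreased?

Rebound u = e ρ_c/ρ_m = 1.14 km × 2.775/3.228 = 0.98 km.
Net surface drop = e − u = 1.14 km − 0.98 km = e (ρ_m − ρ_c)/ρ_m = 0.16 km.

0.16 km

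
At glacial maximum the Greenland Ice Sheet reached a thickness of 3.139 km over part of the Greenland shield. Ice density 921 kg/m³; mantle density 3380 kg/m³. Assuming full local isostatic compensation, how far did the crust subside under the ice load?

For local isostatic compensation: the ice load ρ_ice t is balanced by mantle displaced below, ρ_m s.
s = t ρ_ice / ρ_m = 3.139 km × 921/3380 = 0.855 km.

0.855 km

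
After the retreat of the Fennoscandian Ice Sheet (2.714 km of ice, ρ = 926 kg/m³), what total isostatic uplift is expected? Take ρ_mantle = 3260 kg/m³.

Removing the load lets mantle flow back in; uplift u satisfies ρ_ice t = ρ_m u.
u = t ρ_ice/ρ_m = 2.714 km × 926/3260 = 0.771 km.

0.771 km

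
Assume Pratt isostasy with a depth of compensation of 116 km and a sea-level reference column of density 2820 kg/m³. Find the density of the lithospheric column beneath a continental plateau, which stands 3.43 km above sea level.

Pratt balance: ρ_ref D = ρ (D + h).
ρ = ρ_ref D/(D + h) = 2820 × 116 km/(116 km + 3.43 km) = 2740 kg/m³.

2740 kg/m³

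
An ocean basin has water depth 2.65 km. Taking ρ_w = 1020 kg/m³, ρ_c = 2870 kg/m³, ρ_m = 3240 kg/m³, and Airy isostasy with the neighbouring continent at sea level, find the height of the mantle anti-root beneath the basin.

In Airy isostatic equilibrium: replacing crust with seawater at the top is compensated by replacing crust with mantle at the base: d (ρ_c − ρ_w) = a (ρ_m − ρ_c).
a = d (ρ_c − ρ_w)/(ρ_m − ρ_c) = 2.65 km × 1850/370 = 13.2 km.

13.2 km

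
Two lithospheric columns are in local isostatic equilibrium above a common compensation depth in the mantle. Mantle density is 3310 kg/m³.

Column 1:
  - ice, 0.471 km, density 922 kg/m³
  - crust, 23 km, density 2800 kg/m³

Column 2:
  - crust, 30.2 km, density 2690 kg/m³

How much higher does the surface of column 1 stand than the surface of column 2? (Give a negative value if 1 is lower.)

−1.77 km

For any compensation level in the mantle, the mantle terms cancel and isostasy reduces to e = (Σt_1 − Σt_2) − (Σ(ρt)_1 − Σ(ρt)_2) / ρ_m.
Σt_1 = 23.471 km; Σt_2 = 30.2 km; Σ(ρt)_1 = 64834.262; Σ(ρt)_2 = 81238 (in km·kg/m³).
e = (23.471 − 30.2) − (64834.262 − 81238) / 3310 = −1.77 km.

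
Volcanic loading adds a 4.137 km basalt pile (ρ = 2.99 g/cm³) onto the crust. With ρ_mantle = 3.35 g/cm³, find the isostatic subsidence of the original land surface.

Subaerial loading: s = t ρ_load / ρ_m.
s = 4.137 km × 2.99/3.35 = 3.69 km.

3.69 km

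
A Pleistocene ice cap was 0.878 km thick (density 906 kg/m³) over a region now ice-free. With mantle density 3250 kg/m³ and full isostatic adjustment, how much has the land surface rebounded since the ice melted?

Removing the load lets mantle flow back in; uplift u satisfies ρ_ice t = ρ_m u.
u = t ρ_ice/ρ_m = 0.878 km × 906/3250 = 0.245 km.

0.245 km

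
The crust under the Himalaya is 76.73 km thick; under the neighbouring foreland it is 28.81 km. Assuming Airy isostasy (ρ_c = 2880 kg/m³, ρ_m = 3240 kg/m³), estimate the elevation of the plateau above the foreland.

Excess crust Δ = 76.73 km − 28.81 km = 47.92 km, split between elevation h and root r with h + r = Δ.
Airy balance ρ_c h = (ρ_m − ρ_c) r gives r = h ρ_c/(ρ_m − ρ_c), so h (1 + ρ_c/(ρ_m − ρ_c)) = Δ, i.e. h = Δ (ρ_m − ρ_c)/ρ_m.
h = 47.92 km × 360/3240 = 5.32 km.

5.32 km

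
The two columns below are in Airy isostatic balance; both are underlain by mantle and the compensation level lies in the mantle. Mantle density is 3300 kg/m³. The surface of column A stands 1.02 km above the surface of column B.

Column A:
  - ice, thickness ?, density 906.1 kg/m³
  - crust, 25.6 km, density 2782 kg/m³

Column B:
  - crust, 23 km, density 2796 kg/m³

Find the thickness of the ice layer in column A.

Take the compensation level at the base of the deeper column (depth z_c below the surface of column A) and equate Σ ρ_i t_i down to z_c; mantle fills any gap and the z_c terms cancel.
Column A: x×906.1 + 25.6×2782 + (z_c − 25.6 − x)×3300
Column B: 1.02×0 + 23×2796 + (z_c − 1.02 − 23)×3300
The z_c×3300 term appears on both sides and cancels. Collect the known terms of each column as K = Σ(ρt)_known − 3300 × (depth of known layers): K_A = 71219.2 − 3300×25.6 = −13260.8; K_B = 64308 − 3300×(1.02 + 23) = −14958.
Balance: K_A − x×(3300 − 906.1) = K_B, so x = (K_A − K_B)/(3300 − 906.1) = 1697.2/2393.9 = 0.709 km.

0.709 km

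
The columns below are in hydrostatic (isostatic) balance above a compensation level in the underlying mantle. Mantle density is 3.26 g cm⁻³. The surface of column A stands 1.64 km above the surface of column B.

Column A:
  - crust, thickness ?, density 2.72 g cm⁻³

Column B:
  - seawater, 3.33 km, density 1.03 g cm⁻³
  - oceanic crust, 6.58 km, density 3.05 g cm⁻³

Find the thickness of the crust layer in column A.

Take the compensation level at the base of the deeper column (depth z_c below the surface of column A) and equate Σ ρ_i t_i down to z_c; mantle fills any gap and the z_c terms cancel.
Column A: x×2.72 + (z_c − 0 − x)×3.26
Column B: 1.64×0 + 3.33×1.03 + 6.58×3.05 + (z_c − 1.64 − 9.91)×3.26
The z_c×3.26 term appears on both sides and cancels. Collect the known terms of each column as K = Σ(ρt)_known − 3.26 × (depth of known layers): K_A = 0 − 3.26×0 = 0; K_B = 23.4989 − 3.26×(1.64 + 9.91) = −14.1541.
Balance: K_A − x×(3.26 − 2.72) = K_B, so x = (K_A − K_B)/(3.26 − 2.72) = 14.1541/0.54 = 26.2 km.

26.2 km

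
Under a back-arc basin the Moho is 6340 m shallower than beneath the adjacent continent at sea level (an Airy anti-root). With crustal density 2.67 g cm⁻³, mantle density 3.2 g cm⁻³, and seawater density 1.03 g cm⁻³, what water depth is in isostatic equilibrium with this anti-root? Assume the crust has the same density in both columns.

2050 m

Replacing a thickness d of crust by seawater at the top must be balanced by replacing crust with mantle at the base: d (ρ_c − ρ_w) = a (ρ_m − ρ_c).
d = a (ρ_m − ρ_c)/(ρ_c − ρ_w) = 6340 m × 0.53/1.64 = 2050 m.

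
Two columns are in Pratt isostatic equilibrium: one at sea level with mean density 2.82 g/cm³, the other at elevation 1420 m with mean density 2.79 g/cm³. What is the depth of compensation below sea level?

132000 m

ρ_ref D = ρ (D + h) → D (ρ_ref − ρ) = ρ h.
D = ρ h/(ρ_ref − ρ) = 2.79 × 1420 m/(2.82 − 2.79) = 132000 m.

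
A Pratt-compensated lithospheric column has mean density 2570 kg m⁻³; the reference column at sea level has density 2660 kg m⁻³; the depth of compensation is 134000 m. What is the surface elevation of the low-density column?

ρ_ref D = ρ (D + h) → h = D (ρ_ref − ρ)/ρ.
h = 134000 m × (2660 − 2570)/2570 = 4690 m.

4690 m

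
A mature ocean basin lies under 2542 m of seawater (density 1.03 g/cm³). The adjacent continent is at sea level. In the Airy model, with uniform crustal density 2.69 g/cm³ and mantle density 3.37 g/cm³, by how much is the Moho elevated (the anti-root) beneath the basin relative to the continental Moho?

6210 m

Isostatic balance requires: replacing crust with seawater at the top is compensated by replacing crust with mantle at the base: d (ρ_c − ρ_w) = a (ρ_m − ρ_c).
a = d (ρ_c − ρ_w)/(ρ_m − ρ_c) = 2542 m × 1.66/0.68 = 6210 m.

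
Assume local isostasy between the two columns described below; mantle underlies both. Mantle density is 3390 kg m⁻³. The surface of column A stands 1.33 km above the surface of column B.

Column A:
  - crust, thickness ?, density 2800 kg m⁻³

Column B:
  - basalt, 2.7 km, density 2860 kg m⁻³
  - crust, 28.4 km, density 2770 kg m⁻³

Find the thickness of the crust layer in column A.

39.9 km

Take the compensation level at the base of the deeper column (depth z_c below the surface of column A) and equate Σ ρ_i t_i down to z_c; mantle fills any gap and the z_c terms cancel.
Column A: x×2800 + (z_c − 0 − x)×3390
Column B: 1.33×0 + 2.7×2860 + 28.4×2770 + (z_c − 1.33 − 31.1)×3390
The z_c×3390 term appears on both sides and cancels. Collect the known terms of each column as K = Σ(ρt)_known − 3390 × (depth of known layers): K_A = 0 − 3390×0 = 0; K_B = 86390 − 3390×(1.33 + 31.1) = −23547.7.
Balance: K_A − x×(3390 − 2800) = K_B, so x = (K_A − K_B)/(3390 − 2800) = 23547.7/590 = 39.9 km.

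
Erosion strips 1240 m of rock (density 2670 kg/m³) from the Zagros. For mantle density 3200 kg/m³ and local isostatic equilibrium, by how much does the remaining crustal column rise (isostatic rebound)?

Unloading: uplift u = e ρ_c/ρ_m = 1240 m × 2670/3200 = 1030 m.

1030 m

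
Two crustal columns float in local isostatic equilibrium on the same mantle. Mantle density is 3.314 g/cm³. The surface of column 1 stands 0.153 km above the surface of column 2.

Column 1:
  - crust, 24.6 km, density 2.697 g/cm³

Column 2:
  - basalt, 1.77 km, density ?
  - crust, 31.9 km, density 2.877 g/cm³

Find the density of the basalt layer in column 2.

2.9 g/cm³

Take the compensation level at the base of the deeper column (depth z_c below the surface of column 1) and equate Σ ρ_i t_i down to z_c; mantle fills any gap and the z_c terms cancel.
Column 1: 24.6×2.697 + (z_c − 24.6)×3.314
Column 2: 0.153×0 + 1.77×ρ + 31.9×2.877 + (z_c − 0.153 − 33.67)×3.314
The z_c×3.314 term appears on both sides and cancels. Collect the known terms of each column as K = Σ(ρt)_known − 3.314 × (depth of known layers): K_1 = 66.3462 − 3.314×24.6 = −15.1782; K_2 = 91.7763 − 3.314×(0.153 + 33.67) = −20.313122.
Balance: K_1 = K_2 + 1.77×ρ, so ρ = (K_1 − K_2)/1.77 = 5.13492/1.77 = 2.9 g/cm³.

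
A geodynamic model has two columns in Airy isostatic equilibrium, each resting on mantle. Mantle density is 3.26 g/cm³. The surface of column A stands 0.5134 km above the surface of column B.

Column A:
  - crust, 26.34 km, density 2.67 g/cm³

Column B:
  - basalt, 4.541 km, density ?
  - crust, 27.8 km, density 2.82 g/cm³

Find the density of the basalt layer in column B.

Take the compensation level at the base of the deeper column (depth z_c below the surface of column A) and equate Σ ρ_i t_i down to z_c; mantle fills any gap and the z_c terms cancel.
Column A: 26.34×2.67 + (z_c − 26.34)×3.26
Column B: 0.5134×0 + 4.541×ρ + 27.8×2.82 + (z_c − 0.5134 − 32.341)×3.26
The z_c×3.26 term appears on both sides and cancels. Collect the known terms of each column as K = Σ(ρt)_known − 3.26 × (depth of known layers): K_A = 70.3278 − 3.26×26.34 = −15.5406; K_B = 78.396 − 3.26×(0.5134 + 32.341) = −28.709344.
Balance: K_A = K_B + 4.541×ρ, so ρ = (K_A − K_B)/4.541 = 13.1687/4.541 = 2.9 g/cm³.

2.9 g/cm³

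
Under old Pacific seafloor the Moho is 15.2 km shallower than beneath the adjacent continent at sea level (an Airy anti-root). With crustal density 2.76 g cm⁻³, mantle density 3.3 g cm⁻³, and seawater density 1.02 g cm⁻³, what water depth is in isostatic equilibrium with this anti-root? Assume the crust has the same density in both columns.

Replacing a thickness d of crust by seawater at the top must be balanced by replacing crust with mantle at the base: d (ρ_c − ρ_w) = a (ρ_m − ρ_c).
d = a (ρ_m − ρ_c)/(ρ_c − ρ_w) = 15.2 km × 0.54/1.74 = 4.72 km.

4.72 km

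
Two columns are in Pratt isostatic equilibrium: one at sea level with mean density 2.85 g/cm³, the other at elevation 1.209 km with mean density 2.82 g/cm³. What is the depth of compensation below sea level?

114 km

ρ_ref D = ρ (D + h) → D (ρ_ref − ρ) = ρ h.
D = ρ h/(ρ_ref − ρ) = 2.82 × 1.209 km/(2.85 − 2.82) = 114 km.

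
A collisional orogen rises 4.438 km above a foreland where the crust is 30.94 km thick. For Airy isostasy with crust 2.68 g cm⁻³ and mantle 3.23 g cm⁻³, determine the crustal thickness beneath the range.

Root depth r = h ρ_c / (ρ_m − ρ_c) = 4.438 km × 2.68 / 0.55 = 21.63 km.
Total thickness = T + h + r = 30.94 km + 4.438 km + 21.63 km = 57 km.

57 km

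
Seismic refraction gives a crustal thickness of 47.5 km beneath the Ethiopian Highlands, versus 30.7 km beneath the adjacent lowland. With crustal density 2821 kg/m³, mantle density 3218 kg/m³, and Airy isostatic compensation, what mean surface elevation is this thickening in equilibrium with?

2.07 km

Excess crust Δ = 47.5 km − 30.7 km = 16.8 km, split between elevation h and root r with h + r = Δ.
Airy balance ρ_c h = (ρ_m − ρ_c) r gives r = h ρ_c/(ρ_m − ρ_c), so h (1 + ρ_c/(ρ_m − ρ_c)) = Δ, i.e. h = Δ (ρ_m − ρ_c)/ρ_m.
h = 16.8 km × 397/3218 = 2.07 km.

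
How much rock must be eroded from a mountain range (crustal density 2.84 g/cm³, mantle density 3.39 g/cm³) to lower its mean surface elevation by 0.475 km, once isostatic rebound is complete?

Net drop Δ = e − u = e − e ρ_c/ρ_m = e (ρ_m − ρ_c)/ρ_m.
e = Δ ρ_m/(ρ_m − ρ_c) = 0.475 km × 3.39/0.55 = 2.93 km.

2.93 km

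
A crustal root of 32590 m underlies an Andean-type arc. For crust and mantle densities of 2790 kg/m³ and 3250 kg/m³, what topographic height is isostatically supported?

Isostatic balance requires: ρ_c h = (ρ_m − ρ_c) r.
h = r (ρ_m − ρ_c) / ρ_c = 32590 m × (3250 − 2790) / 2790 = 5370 m.

5370 m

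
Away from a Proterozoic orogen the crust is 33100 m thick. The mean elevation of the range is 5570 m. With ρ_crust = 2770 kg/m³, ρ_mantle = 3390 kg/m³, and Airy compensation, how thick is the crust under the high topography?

63600 m

Root depth r = h ρ_c / (ρ_m − ρ_c) = 5570 m × 2770 / 620 = 24890 m.
Total thickness = T + h + r = 33100 m + 5570 m + 24890 m = 63600 m.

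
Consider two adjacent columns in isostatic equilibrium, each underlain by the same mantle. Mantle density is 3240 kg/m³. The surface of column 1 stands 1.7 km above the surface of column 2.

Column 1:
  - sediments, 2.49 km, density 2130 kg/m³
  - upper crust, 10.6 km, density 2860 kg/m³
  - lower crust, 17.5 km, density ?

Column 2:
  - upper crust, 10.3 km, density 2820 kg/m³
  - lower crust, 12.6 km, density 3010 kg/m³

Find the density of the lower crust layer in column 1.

Take the compensation level at the base of the deeper column (depth z_c below the surface of column 1) and equate Σ ρ_i t_i down to z_c; mantle fills any gap and the z_c terms cancel.
Column 1: 2.49×2130 + 10.6×2860 + 17.5×ρ + (z_c − 30.59)×3240
Column 2: 1.7×0 + 10.3×2820 + 12.6×3010 + (z_c − 1.7 − 22.9)×3240
The z_c×3240 term appears on both sides and cancels. Collect the known terms of each column as K = Σ(ρt)_known − 3240 × (depth of known layers): K_1 = 35619.7 − 3240×30.59 = −63491.9; K_2 = 66972 − 3240×(1.7 + 22.9) = −12732.
Balance: K_1 + 17.5×ρ = K_2, so ρ = (K_2 − K_1)/17.5 = 50759.9/17.5 = 2900 kg/m³.

2900 kg/m³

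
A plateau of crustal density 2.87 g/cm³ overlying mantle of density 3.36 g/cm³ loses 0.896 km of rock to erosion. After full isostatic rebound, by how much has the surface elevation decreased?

Rebound u = e ρ_c/ρ_m = 0.896 km × 2.87/3.36 = 0.7653 km.
Net surface drop = e − u = 0.896 km − 0.7653 km = e (ρ_m − ρ_c)/ρ_m = 0.131 km.

0.131 km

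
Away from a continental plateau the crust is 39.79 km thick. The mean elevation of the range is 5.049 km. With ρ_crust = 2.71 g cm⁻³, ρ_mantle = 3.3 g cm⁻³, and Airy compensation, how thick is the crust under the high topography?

68 km

Root depth r = h ρ_c / (ρ_m − ρ_c) = 5.049 km × 2.71 / 0.59 = 23.19 km.
Total thickness = T + h + r = 39.79 km + 5.049 km + 23.19 km = 68 km.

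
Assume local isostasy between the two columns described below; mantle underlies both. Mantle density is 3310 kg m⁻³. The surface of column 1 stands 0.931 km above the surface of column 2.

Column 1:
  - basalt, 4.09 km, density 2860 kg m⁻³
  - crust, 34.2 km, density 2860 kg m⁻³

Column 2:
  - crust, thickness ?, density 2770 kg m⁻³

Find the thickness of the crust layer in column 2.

Take the compensation level at the base of the deeper column (depth z_c below the surface of column 1) and equate Σ ρ_i t_i down to z_c; mantle fills any gap and the z_c terms cancel.
Column 1: 4.09×2860 + 34.2×2860 + (z_c − 38.29)×3310
Column 2: 0.931×0 + x×2770 + (z_c − 0.931 − 0 − x)×3310
The z_c×3310 term appears on both sides and cancels. Collect the known terms of each column as K = Σ(ρt)_known − 3310 × (depth of known layers): K_1 = 109509.4 − 3310×38.29 = −17230.5; K_2 = 0 − 3310×(0.931 + 0) = −3081.61.
Balance: K_1 = K_2 − x×(3310 − 2770), so x = (K_2 − K_1)/(3310 − 2770) = 14148.9/540 = 26.2 km.

26.2 km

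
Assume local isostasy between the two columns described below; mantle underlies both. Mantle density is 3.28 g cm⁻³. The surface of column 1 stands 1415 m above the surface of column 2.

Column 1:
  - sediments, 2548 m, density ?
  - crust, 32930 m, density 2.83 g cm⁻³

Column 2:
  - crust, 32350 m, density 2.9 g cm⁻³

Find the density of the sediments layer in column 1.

Take the compensation level at the base of the deeper column (depth z_c below the surface of column 1) and equate Σ ρ_i t_i down to z_c; mantle fills any gap and the z_c terms cancel.
Column 1: 2548×ρ + 32930×2.83 + (z_c − 35478)×3.28
Column 2: 1415×0 + 32350×2.9 + (z_c − 1415 − 32350)×3.28
The z_c×3.28 term appears on both sides and cancels. Collect the known terms of each column as K = Σ(ρt)_known − 3.28 × (depth of known layers): K_1 = 93191.9 − 3.28×35478 = −23175.94; K_2 = 93815 − 3.28×(1415 + 32350) = −16934.2.
Balance: K_1 + 2548×ρ = K_2, so ρ = (K_2 − K_1)/2548 = 6241.74/2548 = 2.45 g cm⁻³.

2.45 g cm⁻³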